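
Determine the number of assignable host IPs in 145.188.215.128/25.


Host bits = 32 - 25 = 7
Total addresses = 2^7 = 128
Usable = total - 2 (network and broadcast)
Usable hosts: 126


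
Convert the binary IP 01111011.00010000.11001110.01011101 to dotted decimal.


01111011 = 123
00010000 = 16
11001110 = 206
01011101 = 93
IP: 123.16.206.93


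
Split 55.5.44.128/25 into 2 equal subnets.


New prefix = 25 + 1 = 26
Each subnet has 64 addresses
  55.5.44.128/26
  55.5.44.192/26
Subnets: 55.5.44.128/26, 55.5.44.192/26


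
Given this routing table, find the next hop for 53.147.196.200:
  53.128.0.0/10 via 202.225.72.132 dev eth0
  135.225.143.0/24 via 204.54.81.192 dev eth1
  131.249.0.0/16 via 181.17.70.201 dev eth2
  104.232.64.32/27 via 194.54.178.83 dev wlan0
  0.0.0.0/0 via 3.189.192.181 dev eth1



Longest prefix match for 53.147.196.200:
  /10 53.128.0.0: MATCH
  /24 135.225.143.0: no
  /16 131.249.0.0: no
  /27 104.232.64.32: no
  /0 0.0.0.0: MATCH
Selected: next-hop 202.225.72.132 via eth0 (matched /10)


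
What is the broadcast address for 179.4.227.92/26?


Network: 179.4.227.64/26
Host bits = 6
Set all host bits to 1:
Broadcast: 179.4.227.127


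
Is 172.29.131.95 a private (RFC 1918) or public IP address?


RFC 1918 private ranges:
  10.0.0.0/8 (10.0.0.0 - 10.255.255.255)
  172.16.0.0/12 (172.16.0.0 - 172.31.255.255)
  192.168.0.0/16 (192.168.0.0 - 192.168.255.255)
Private (in 172.16.0.0/12)


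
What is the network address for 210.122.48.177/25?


IP:   11010010.01111010.00110000.10110001
Mask: 11111111.11111111.11111111.10000000
AND operation:
Net:  11010010.01111010.00110000.10000000
Network: 210.122.48.128/25


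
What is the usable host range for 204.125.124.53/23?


Network: 204.125.124.0
Broadcast: 204.125.125.255
First usable = network + 1
Last usable = broadcast - 1
Range: 204.125.124.1 to 204.125.125.254


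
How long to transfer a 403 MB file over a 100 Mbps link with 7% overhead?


Effective throughput = 100 * (1 - 7/100) = 93 Mbps
File size in Mb = 403 * 8 = 3224 Mb
Time = 3224 / 93
Time = 34.6667 seconds


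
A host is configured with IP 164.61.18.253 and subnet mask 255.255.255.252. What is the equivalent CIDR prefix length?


Binary: 11111111.11111111.11111111.11111100
Count leading 1s
Prefix: /30


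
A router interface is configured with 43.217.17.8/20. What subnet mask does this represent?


/20 means 20 network bits, 12 host bits
Binary: 11111111111111111111000000000000
Mask: 255.255.240.0


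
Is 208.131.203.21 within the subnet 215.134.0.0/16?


Subnet network: 215.134.0.0
Test IP AND mask: 208.131.0.0
No, 208.131.203.21 is not in 215.134.0.0/16


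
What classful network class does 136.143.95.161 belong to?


First octet: 136
Binary: 10001000
10xxxxxx -> Class B (128-191)
Class B, default mask 255.255.0.0 (/16)


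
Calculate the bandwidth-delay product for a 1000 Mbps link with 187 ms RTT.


BDP = bandwidth * RTT
= 1000 Mbps * 187 ms
= 1000 * 1e6 * 187 / 1000 bits
= 187000000 bits
= 23375000 bytes
= 22827.1484 KB
BDP = 187000000 bits (23375000 bytes)


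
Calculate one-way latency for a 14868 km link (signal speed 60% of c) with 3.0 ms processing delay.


Speed = 0.6 * 3e5 km/s = 180000 km/s
Propagation delay = 14868 / 180000 = 0.0826 s = 82.6 ms
Processing delay = 3.0 ms
Total one-way latency = 85.6 ms


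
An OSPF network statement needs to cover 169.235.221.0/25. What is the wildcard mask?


Subnet mask: 255.255.255.128
Wildcard = 255.255.255.255 - subnet mask
255 - 255 = 0
255 - 255 = 0
255 - 255 = 0
255 - 128 = 127
Wildcard: 0.0.0.127


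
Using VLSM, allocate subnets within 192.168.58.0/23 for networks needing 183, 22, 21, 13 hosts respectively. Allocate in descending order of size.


183 hosts -> /24 (254 usable): 192.168.58.0/24
22 hosts -> /27 (30 usable): 192.168.59.0/27
21 hosts -> /27 (30 usable): 192.168.59.32/27
13 hosts -> /28 (14 usable): 192.168.59.64/28
Allocation: 192.168.58.0/24 (183 hosts, 254 usable); 192.168.59.0/27 (22 hosts, 30 usable); 192.168.59.32/27 (21 hosts, 30 usable); 192.168.59.64/28 (13 hosts, 14 usable)


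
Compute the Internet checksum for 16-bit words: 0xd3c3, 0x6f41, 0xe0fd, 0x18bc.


Sum all words (with carry folding):
+ 0xd3c3 = 0xd3c3
+ 0x6f41 = 0x4305
+ 0xe0fd = 0x2403
+ 0x18bc = 0x3cbf
One's complement: ~0x3cbf
Checksum = 0xc340


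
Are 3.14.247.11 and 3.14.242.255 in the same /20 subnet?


Mask: 255.255.240.0
3.14.247.11 AND mask = 3.14.240.0
3.14.242.255 AND mask = 3.14.240.0
Yes, same subnet (3.14.240.0)


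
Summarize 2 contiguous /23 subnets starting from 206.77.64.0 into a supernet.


Original prefix: /23
Number of subnets: 2 = 2^1
New prefix = 23 - 1 = 22
Supernet: 206.77.64.0/22


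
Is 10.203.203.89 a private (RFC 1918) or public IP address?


RFC 1918 private ranges:
  10.0.0.0/8 (10.0.0.0 - 10.255.255.255)
  172.16.0.0/12 (172.16.0.0 - 172.31.255.255)
  192.168.0.0/16 (192.168.0.0 - 192.168.255.255)
Private (in 10.0.0.0/8)


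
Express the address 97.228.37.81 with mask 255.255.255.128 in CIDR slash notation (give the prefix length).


Binary: 11111111.11111111.11111111.10000000
Count leading 1s
Prefix: /25


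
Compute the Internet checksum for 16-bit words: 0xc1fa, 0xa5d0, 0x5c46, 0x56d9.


Sum all words (with carry folding):
+ 0xc1fa = 0xc1fa
+ 0xa5d0 = 0x67cb
+ 0x5c46 = 0xc411
+ 0x56d9 = 0x1aeb
One's complement: ~0x1aeb
Checksum = 0xe514


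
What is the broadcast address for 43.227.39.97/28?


Network: 43.227.39.96/28
Host bits = 4
Set all host bits to 1:
Broadcast: 43.227.39.111


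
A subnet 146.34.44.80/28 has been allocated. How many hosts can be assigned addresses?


Host bits = 32 - 28 = 4
Total addresses = 2^4 = 16
Usable = total - 2 (network and broadcast)
Usable hosts: 14


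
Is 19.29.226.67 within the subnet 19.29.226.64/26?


Subnet network: 19.29.226.64
Test IP AND mask: 19.29.226.64
Yes, 19.29.226.67 is in 19.29.226.64/26


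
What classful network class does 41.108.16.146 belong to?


First octet: 41
Binary: 00101001
0xxxxxxx -> Class A (1-126)
Class A, default mask 255.0.0.0 (/8)


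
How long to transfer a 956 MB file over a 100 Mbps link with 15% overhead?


Effective throughput = 100 * (1 - 15/100) = 85 Mbps
File size in Mb = 956 * 8 = 7648 Mb
Time = 7648 / 85
Time = 89.9765 seconds


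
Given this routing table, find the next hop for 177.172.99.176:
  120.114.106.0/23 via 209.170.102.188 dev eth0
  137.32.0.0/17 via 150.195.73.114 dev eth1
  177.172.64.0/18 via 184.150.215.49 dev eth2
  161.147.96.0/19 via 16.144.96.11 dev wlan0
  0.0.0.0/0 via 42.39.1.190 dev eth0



Longest prefix match for 177.172.99.176:
  /23 120.114.106.0: no
  /17 137.32.0.0: no
  /18 177.172.64.0: MATCH
  /19 161.147.96.0: no
  /0 0.0.0.0: MATCH
Selected: next-hop 184.150.215.49 via eth2 (matched /18)


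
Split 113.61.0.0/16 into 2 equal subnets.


New prefix = 16 + 1 = 17
Each subnet has 32768 addresses
  113.61.0.0/17
  113.61.128.0/17
Subnets: 113.61.0.0/17, 113.61.128.0/17


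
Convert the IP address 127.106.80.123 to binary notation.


127 = 01111111
106 = 01101010
80 = 01010000
123 = 01111011
Binary: 01111111.01101010.01010000.01111011


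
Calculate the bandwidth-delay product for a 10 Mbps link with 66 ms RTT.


BDP = bandwidth * RTT
= 10 Mbps * 66 ms
= 10 * 1e6 * 66 / 1000 bits
= 660000 bits
= 82500 bytes
= 80.5664 KB
BDP = 660000 bits (82500 bytes)


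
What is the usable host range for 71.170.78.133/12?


Network: 71.160.0.0
Broadcast: 71.175.255.255
First usable = network + 1
Last usable = broadcast - 1
Range: 71.160.0.1 to 71.175.255.254


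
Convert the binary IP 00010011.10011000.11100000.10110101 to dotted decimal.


00010011 = 19
10011000 = 152
11100000 = 224
10110101 = 181
IP: 19.152.224.181


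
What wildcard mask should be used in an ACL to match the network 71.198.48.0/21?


Subnet mask: 255.255.248.0
Wildcard = 255.255.255.255 - subnet mask
255 - 255 = 0
255 - 255 = 0
255 - 248 = 7
255 - 0 = 255
Wildcard: 0.0.7.255


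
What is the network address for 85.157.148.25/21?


IP:   01010101.10011101.10010100.00011001
Mask: 11111111.11111111.11111000.00000000
AND operation:
Net:  01010101.10011101.10010000.00000000
Network: 85.157.144.0/21


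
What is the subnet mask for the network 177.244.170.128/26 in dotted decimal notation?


/26 means 26 network bits, 6 host bits
Binary: 11111111111111111111111111000000
Mask: 255.255.255.192


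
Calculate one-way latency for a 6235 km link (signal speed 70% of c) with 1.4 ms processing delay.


Speed = 0.7 * 3e5 km/s = 210000 km/s
Propagation delay = 6235 / 210000 = 0.0297 s = 29.6905 ms
Processing delay = 1.4 ms
Total one-way latency = 31.0905 ms


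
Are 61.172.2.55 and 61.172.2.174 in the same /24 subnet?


Mask: 255.255.255.0
61.172.2.55 AND mask = 61.172.2.0
61.172.2.174 AND mask = 61.172.2.0
Yes, same subnet (61.172.2.0)


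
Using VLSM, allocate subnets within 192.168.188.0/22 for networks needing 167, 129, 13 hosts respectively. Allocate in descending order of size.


167 hosts -> /24 (254 usable): 192.168.188.0/24
129 hosts -> /24 (254 usable): 192.168.189.0/24
13 hosts -> /28 (14 usable): 192.168.190.0/28
Allocation: 192.168.188.0/24 (167 hosts, 254 usable); 192.168.189.0/24 (129 hosts, 254 usable); 192.168.190.0/28 (13 hosts, 14 usable)


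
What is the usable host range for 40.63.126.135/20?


Network: 40.63.112.0
Broadcast: 40.63.127.255
First usable = network + 1
Last usable = broadcast - 1
Range: 40.63.112.1 to 40.63.127.254


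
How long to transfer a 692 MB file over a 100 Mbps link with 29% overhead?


Effective throughput = 100 * (1 - 29/100) = 71 Mbps
File size in Mb = 692 * 8 = 5536 Mb
Time = 5536 / 71
Time = 77.9718 seconds


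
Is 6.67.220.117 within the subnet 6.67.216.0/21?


Subnet network: 6.67.216.0
Test IP AND mask: 6.67.216.0
Yes, 6.67.220.117 is in 6.67.216.0/21


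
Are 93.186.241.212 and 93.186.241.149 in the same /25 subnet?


Mask: 255.255.255.128
93.186.241.212 AND mask = 93.186.241.128
93.186.241.149 AND mask = 93.186.241.128
Yes, same subnet (93.186.241.128)


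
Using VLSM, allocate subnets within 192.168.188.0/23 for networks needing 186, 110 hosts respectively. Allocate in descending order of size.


186 hosts -> /24 (254 usable): 192.168.188.0/24
110 hosts -> /25 (126 usable): 192.168.189.0/25
Allocation: 192.168.188.0/24 (186 hosts, 254 usable); 192.168.189.0/25 (110 hosts, 126 usable)


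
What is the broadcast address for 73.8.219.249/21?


Network: 73.8.216.0/21
Host bits = 11
Set all host bits to 1:
Broadcast: 73.8.223.255


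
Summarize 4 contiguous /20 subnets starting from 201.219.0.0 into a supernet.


Original prefix: /20
Number of subnets: 4 = 2^2
New prefix = 20 - 2 = 18
Supernet: 201.219.0.0/18


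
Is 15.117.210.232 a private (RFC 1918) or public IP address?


RFC 1918 private ranges:
  10.0.0.0/8 (10.0.0.0 - 10.255.255.255)
  172.16.0.0/12 (172.16.0.0 - 172.31.255.255)
  192.168.0.0/16 (192.168.0.0 - 192.168.255.255)
Public (not in any RFC 1918 range)


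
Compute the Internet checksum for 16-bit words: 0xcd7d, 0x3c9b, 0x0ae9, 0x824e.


Sum all words (with carry folding):
+ 0xcd7d = 0xcd7d
+ 0x3c9b = 0x0a19
+ 0x0ae9 = 0x1502
+ 0x824e = 0x9750
One's complement: ~0x9750
Checksum = 0x68af


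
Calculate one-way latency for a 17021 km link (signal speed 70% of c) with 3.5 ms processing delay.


Speed = 0.7 * 3e5 km/s = 210000 km/s
Propagation delay = 17021 / 210000 = 0.0811 s = 81.0524 ms
Processing delay = 3.5 ms
Total one-way latency = 84.5524 ms


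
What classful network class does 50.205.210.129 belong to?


First octet: 50
Binary: 00110010
0xxxxxxx -> Class A (1-126)
Class A, default mask 255.0.0.0 (/8)


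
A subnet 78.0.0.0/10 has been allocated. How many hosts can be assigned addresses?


Host bits = 32 - 10 = 22
Total addresses = 2^22 = 4194304
Usable = total - 2 (network and broadcast)
Usable hosts: 4194302


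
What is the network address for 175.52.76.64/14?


IP:   10101111.00110100.01001100.01000000
Mask: 11111111.11111100.00000000.00000000
AND operation:
Net:  10101111.00110100.00000000.00000000
Network: 175.52.0.0/14


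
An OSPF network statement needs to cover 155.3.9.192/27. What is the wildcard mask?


Subnet mask: 255.255.255.224
Wildcard = 255.255.255.255 - subnet mask
255 - 255 = 0
255 - 255 = 0
255 - 255 = 0
255 - 224 = 31
Wildcard: 0.0.0.31


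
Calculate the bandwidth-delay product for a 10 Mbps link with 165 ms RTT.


BDP = bandwidth * RTT
= 10 Mbps * 165 ms
= 10 * 1e6 * 165 / 1000 bits
= 1650000 bits
= 206250 bytes
= 201.416 KB
BDP = 1650000 bits (206250 bytes)


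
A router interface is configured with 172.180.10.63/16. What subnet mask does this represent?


/16 means 16 network bits, 16 host bits
Binary: 11111111111111110000000000000000
Mask: 255.255.0.0


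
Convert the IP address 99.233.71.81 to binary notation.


99 = 01100011
233 = 11101001
71 = 01000111
81 = 01010001
Binary: 01100011.11101001.01000111.01010001


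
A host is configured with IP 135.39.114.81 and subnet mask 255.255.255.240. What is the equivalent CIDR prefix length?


Binary: 11111111.11111111.11111111.11110000
Count leading 1s
Prefix: /28


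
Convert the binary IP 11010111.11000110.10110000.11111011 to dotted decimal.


11010111 = 215
11000110 = 198
10110000 = 176
11111011 = 251
IP: 215.198.176.251


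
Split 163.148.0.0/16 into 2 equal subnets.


New prefix = 16 + 1 = 17
Each subnet has 32768 addresses
  163.148.0.0/17
  163.148.128.0/17
Subnets: 163.148.0.0/17, 163.148.128.0/17


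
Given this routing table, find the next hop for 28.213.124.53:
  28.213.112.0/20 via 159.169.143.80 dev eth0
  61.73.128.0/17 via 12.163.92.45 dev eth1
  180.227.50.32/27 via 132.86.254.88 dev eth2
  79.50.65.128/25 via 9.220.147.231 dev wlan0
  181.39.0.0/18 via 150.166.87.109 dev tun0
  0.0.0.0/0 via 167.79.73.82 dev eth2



Longest prefix match for 28.213.124.53:
  /20 28.213.112.0: MATCH
  /17 61.73.128.0: no
  /27 180.227.50.32: no
  /25 79.50.65.128: no
  /18 181.39.0.0: no
  /0 0.0.0.0: MATCH
Selected: next-hop 159.169.143.80 via eth0 (matched /20)


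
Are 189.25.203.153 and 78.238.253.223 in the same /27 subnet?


Mask: 255.255.255.224
189.25.203.153 AND mask = 189.25.203.128
78.238.253.223 AND mask = 78.238.253.192
No, different subnets (189.25.203.128 vs 78.238.253.192)


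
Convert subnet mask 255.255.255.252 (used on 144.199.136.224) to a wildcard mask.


Subnet mask: 255.255.255.252
Wildcard = 255.255.255.255 - subnet mask
255 - 255 = 0
255 - 255 = 0
255 - 255 = 0
255 - 252 = 3
Wildcard: 0.0.0.3


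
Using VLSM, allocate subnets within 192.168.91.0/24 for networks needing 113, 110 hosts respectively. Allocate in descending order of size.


113 hosts -> /25 (126 usable): 192.168.91.0/25
110 hosts -> /25 (126 usable): 192.168.91.128/25
Allocation: 192.168.91.0/25 (113 hosts, 126 usable); 192.168.91.128/25 (110 hosts, 126 usable)


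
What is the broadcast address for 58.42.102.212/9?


Network: 58.0.0.0/9
Host bits = 23
Set all host bits to 1:
Broadcast: 58.127.255.255


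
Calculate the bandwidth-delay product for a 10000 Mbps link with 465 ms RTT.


BDP = bandwidth * RTT
= 10000 Mbps * 465 ms
= 10000 * 1e6 * 465 / 1000 bits
= 4650000000 bits
= 581250000 bytes
= 567626.9531 KB
BDP = 4650000000 bits (581250000 bytes)


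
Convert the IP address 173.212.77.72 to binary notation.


173 = 10101101
212 = 11010100
77 = 01001101
72 = 01001000
Binary: 10101101.11010100.01001101.01001000


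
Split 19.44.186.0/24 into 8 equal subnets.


New prefix = 24 + 3 = 27
Each subnet has 32 addresses
  19.44.186.0/27
  19.44.186.32/27
  19.44.186.64/27
  19.44.186.96/27
  19.44.186.128/27
  19.44.186.160/27
  19.44.186.192/27
  19.44.186.224/27
Subnets: 19.44.186.0/27, 19.44.186.32/27, 19.44.186.64/27, 19.44.186.96/27, 19.44.186.128/27, 19.44.186.160/27, 19.44.186.192/27, 19.44.186.224/27


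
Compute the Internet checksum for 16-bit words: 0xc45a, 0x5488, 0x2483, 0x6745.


Sum all words (with carry folding):
+ 0xc45a = 0xc45a
+ 0x5488 = 0x18e3
+ 0x2483 = 0x3d66
+ 0x6745 = 0xa4ab
One's complement: ~0xa4ab
Checksum = 0x5b54


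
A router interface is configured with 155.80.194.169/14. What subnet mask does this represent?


/14 means 14 network bits, 18 host bits
Binary: 11111111111111000000000000000000
Mask: 255.252.0.0


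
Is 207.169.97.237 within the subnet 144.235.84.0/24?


Subnet network: 144.235.84.0
Test IP AND mask: 207.169.97.0
No, 207.169.97.237 is not in 144.235.84.0/24


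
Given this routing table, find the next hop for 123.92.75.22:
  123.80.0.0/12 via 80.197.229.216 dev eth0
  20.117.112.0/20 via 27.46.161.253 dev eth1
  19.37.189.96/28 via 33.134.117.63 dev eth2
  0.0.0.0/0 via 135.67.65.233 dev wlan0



Longest prefix match for 123.92.75.22:
  /12 123.80.0.0: MATCH
  /20 20.117.112.0: no
  /28 19.37.189.96: no
  /0 0.0.0.0: MATCH
Selected: next-hop 80.197.229.216 via eth0 (matched /12)


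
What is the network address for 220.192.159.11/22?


IP:   11011100.11000000.10011111.00001011
Mask: 11111111.11111111.11111100.00000000
AND operation:
Net:  11011100.11000000.10011100.00000000
Network: 220.192.156.0/22


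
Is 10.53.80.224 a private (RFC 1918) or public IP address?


RFC 1918 private ranges:
  10.0.0.0/8 (10.0.0.0 - 10.255.255.255)
  172.16.0.0/12 (172.16.0.0 - 172.31.255.255)
  192.168.0.0/16 (192.168.0.0 - 192.168.255.255)
Private (in 10.0.0.0/8)


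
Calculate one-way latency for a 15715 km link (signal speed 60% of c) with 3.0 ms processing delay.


Speed = 0.6 * 3e5 km/s = 180000 km/s
Propagation delay = 15715 / 180000 = 0.0873 s = 87.3056 ms
Processing delay = 3.0 ms
Total one-way latency = 90.3056 ms


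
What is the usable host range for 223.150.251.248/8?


Network: 223.0.0.0
Broadcast: 223.255.255.255
First usable = network + 1
Last usable = broadcast - 1
Range: 223.0.0.1 to 223.255.255.254


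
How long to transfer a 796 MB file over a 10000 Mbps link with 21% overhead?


Effective throughput = 10000 * (1 - 21/100) = 7900 Mbps
File size in Mb = 796 * 8 = 6368 Mb
Time = 6368 / 7900
Time = 0.8061 seconds


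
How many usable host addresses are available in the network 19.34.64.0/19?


Host bits = 32 - 19 = 13
Total addresses = 2^13 = 8192
Usable = total - 2 (network and broadcast)
Usable hosts: 8190


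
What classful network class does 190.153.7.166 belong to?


First octet: 190
Binary: 10111110
10xxxxxx -> Class B (128-191)
Class B, default mask 255.255.0.0 (/16)


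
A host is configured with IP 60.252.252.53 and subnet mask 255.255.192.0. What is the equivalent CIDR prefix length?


Binary: 11111111.11111111.11000000.00000000
Count leading 1s
Prefix: /18


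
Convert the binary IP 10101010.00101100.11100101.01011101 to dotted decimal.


10101010 = 170
00101100 = 44
11100101 = 229
01011101 = 93
IP: 170.44.229.93


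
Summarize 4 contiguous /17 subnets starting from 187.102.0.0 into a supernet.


Original prefix: /17
Number of subnets: 4 = 2^2
New prefix = 17 - 2 = 15
Supernet: 187.102.0.0/15


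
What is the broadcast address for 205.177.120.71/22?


Network: 205.177.120.0/22
Host bits = 10
Set all host bits to 1:
Broadcast: 205.177.123.255


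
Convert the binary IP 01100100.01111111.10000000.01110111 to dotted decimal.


01100100 = 100
01111111 = 127
10000000 = 128
01110111 = 119
IP: 100.127.128.119


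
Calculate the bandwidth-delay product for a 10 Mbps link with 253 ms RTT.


BDP = bandwidth * RTT
= 10 Mbps * 253 ms
= 10 * 1e6 * 253 / 1000 bits
= 2530000 bits
= 316250 bytes
= 308.8379 KB
BDP = 2530000 bits (316250 bytes)


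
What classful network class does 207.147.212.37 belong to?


First octet: 207
Binary: 11001111
110xxxxx -> Class C (192-223)
Class C, default mask 255.255.255.0 (/24)


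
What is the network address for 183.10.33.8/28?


IP:   10110111.00001010.00100001.00001000
Mask: 11111111.11111111.11111111.11110000
AND operation:
Net:  10110111.00001010.00100001.00000000
Network: 183.10.33.0/28


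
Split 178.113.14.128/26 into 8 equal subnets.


New prefix = 26 + 3 = 29
Each subnet has 8 addresses
  178.113.14.128/29
  178.113.14.136/29
  178.113.14.144/29
  178.113.14.152/29
  178.113.14.160/29
  178.113.14.168/29
  178.113.14.176/29
  178.113.14.184/29
Subnets: 178.113.14.128/29, 178.113.14.136/29, 178.113.14.144/29, 178.113.14.152/29, 178.113.14.160/29, 178.113.14.168/29, 178.113.14.176/29, 178.113.14.184/29


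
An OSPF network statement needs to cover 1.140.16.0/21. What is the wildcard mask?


Subnet mask: 255.255.248.0
Wildcard = 255.255.255.255 - subnet mask
255 - 255 = 0
255 - 255 = 0
255 - 248 = 7
255 - 0 = 255
Wildcard: 0.0.7.255


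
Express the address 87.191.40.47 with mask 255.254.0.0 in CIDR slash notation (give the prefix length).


Binary: 11111111.11111110.00000000.00000000
Count leading 1s
Prefix: /15


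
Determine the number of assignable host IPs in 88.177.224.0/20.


Host bits = 32 - 20 = 12
Total addresses = 2^12 = 4096
Usable = total - 2 (network and broadcast)
Usable hosts: 4094


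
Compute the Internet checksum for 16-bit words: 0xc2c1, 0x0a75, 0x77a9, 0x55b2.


Sum all words (with carry folding):
+ 0xc2c1 = 0xc2c1
+ 0x0a75 = 0xcd36
+ 0x77a9 = 0x44e0
+ 0x55b2 = 0x9a92
One's complement: ~0x9a92
Checksum = 0x656d


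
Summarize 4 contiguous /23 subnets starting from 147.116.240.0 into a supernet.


Original prefix: /23
Number of subnets: 4 = 2^2
New prefix = 23 - 2 = 21
Supernet: 147.116.240.0/21


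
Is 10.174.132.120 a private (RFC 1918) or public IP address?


RFC 1918 private ranges:
  10.0.0.0/8 (10.0.0.0 - 10.255.255.255)
  172.16.0.0/12 (172.16.0.0 - 172.31.255.255)
  192.168.0.0/16 (192.168.0.0 - 192.168.255.255)
Private (in 10.0.0.0/8)


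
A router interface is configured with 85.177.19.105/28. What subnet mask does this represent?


/28 means 28 network bits, 4 host bits
Binary: 11111111111111111111111111110000
Mask: 255.255.255.240


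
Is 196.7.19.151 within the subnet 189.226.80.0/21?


Subnet network: 189.226.80.0
Test IP AND mask: 196.7.16.0
No, 196.7.19.151 is not in 189.226.80.0/21


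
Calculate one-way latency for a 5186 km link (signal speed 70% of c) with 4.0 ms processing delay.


Speed = 0.7 * 3e5 km/s = 210000 km/s
Propagation delay = 5186 / 210000 = 0.0247 s = 24.6952 ms
Processing delay = 4.0 ms
Total one-way latency = 28.6952 ms


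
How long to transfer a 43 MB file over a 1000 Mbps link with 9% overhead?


Effective throughput = 1000 * (1 - 9/100) = 910 Mbps
File size in Mb = 43 * 8 = 344 Mb
Time = 344 / 910
Time = 0.378 seconds


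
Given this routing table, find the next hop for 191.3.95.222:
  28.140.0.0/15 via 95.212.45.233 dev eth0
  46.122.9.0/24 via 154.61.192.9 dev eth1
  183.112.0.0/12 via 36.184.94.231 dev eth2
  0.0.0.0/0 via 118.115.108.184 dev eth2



Longest prefix match for 191.3.95.222:
  /15 28.140.0.0: no
  /24 46.122.9.0: no
  /12 183.112.0.0: no
  /0 0.0.0.0: MATCH
Selected: next-hop 118.115.108.184 via eth2 (matched /0)


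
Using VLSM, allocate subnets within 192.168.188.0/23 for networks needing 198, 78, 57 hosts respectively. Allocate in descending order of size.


198 hosts -> /24 (254 usable): 192.168.188.0/24
78 hosts -> /25 (126 usable): 192.168.189.0/25
57 hosts -> /26 (62 usable): 192.168.189.128/26
Allocation: 192.168.188.0/24 (198 hosts, 254 usable); 192.168.189.0/25 (78 hosts, 126 usable); 192.168.189.128/26 (57 hosts, 62 usable)


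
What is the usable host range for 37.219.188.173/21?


Network: 37.219.184.0
Broadcast: 37.219.191.255
First usable = network + 1
Last usable = broadcast - 1
Range: 37.219.184.1 to 37.219.191.254


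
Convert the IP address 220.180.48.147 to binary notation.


220 = 11011100
180 = 10110100
48 = 00110000
147 = 10010011
Binary: 11011100.10110100.00110000.10010011


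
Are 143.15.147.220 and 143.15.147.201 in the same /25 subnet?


Mask: 255.255.255.128
143.15.147.220 AND mask = 143.15.147.128
143.15.147.201 AND mask = 143.15.147.128
Yes, same subnet (143.15.147.128)


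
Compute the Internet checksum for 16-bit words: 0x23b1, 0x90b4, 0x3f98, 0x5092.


Sum all words (with carry folding):
+ 0x23b1 = 0x23b1
+ 0x90b4 = 0xb465
+ 0x3f98 = 0xf3fd
+ 0x5092 = 0x4490
One's complement: ~0x4490
Checksum = 0xbb6f


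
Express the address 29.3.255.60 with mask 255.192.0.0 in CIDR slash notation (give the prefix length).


Binary: 11111111.11000000.00000000.00000000
Count leading 1s
Prefix: /10


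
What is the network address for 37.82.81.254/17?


IP:   00100101.01010010.01010001.11111110
Mask: 11111111.11111111.10000000.00000000
AND operation:
Net:  00100101.01010010.00000000.00000000
Network: 37.82.0.0/17


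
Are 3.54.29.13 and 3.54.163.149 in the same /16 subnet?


Mask: 255.255.0.0
3.54.29.13 AND mask = 3.54.0.0
3.54.163.149 AND mask = 3.54.0.0
Yes, same subnet (3.54.0.0)


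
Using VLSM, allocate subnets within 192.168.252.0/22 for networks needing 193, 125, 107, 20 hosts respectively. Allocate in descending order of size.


193 hosts -> /24 (254 usable): 192.168.252.0/24
125 hosts -> /25 (126 usable): 192.168.253.0/25
107 hosts -> /25 (126 usable): 192.168.253.128/25
20 hosts -> /27 (30 usable): 192.168.254.0/27
Allocation: 192.168.252.0/24 (193 hosts, 254 usable); 192.168.253.0/25 (125 hosts, 126 usable); 192.168.253.128/25 (107 hosts, 126 usable); 192.168.254.0/27 (20 hosts, 30 usable)


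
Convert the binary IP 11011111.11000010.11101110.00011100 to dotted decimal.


11011111 = 223
11000010 = 194
11101110 = 238
00011100 = 28
IP: 223.194.238.28


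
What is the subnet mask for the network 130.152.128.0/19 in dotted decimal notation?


/19 means 19 network bits, 13 host bits
Binary: 11111111111111111110000000000000
Mask: 255.255.224.0


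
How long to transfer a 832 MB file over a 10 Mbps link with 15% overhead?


Effective throughput = 10 * (1 - 15/100) = 8.5 Mbps
File size in Mb = 832 * 8 = 6656 Mb
Time = 6656 / 8.5
Time = 783.0588 seconds


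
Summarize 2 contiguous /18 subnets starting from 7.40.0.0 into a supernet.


Original prefix: /18
Number of subnets: 2 = 2^1
New prefix = 18 - 1 = 17
Supernet: 7.40.0.0/17


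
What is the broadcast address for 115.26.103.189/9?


Network: 115.0.0.0/9
Host bits = 23
Set all host bits to 1:
Broadcast: 115.127.255.255


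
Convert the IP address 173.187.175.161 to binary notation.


173 = 10101101
187 = 10111011
175 = 10101111
161 = 10100001
Binary: 10101101.10111011.10101111.10100001


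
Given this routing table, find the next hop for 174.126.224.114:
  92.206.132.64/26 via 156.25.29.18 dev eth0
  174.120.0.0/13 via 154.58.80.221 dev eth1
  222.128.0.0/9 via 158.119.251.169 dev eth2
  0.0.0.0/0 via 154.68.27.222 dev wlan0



Longest prefix match for 174.126.224.114:
  /26 92.206.132.64: no
  /13 174.120.0.0: MATCH
  /9 222.128.0.0: no
  /0 0.0.0.0: MATCH
Selected: next-hop 154.58.80.221 via eth1 (matched /13)


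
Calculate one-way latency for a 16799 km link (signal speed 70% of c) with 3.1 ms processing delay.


Speed = 0.7 * 3e5 km/s = 210000 km/s
Propagation delay = 16799 / 210000 = 0.08 s = 79.9952 ms
Processing delay = 3.1 ms
Total one-way latency = 83.0952 ms


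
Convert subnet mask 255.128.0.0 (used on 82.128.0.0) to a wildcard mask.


Subnet mask: 255.128.0.0
Wildcard = 255.255.255.255 - subnet mask
255 - 255 = 0
255 - 128 = 127
255 - 0 = 255
255 - 0 = 255
Wildcard: 0.127.255.255


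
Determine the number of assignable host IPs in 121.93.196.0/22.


Host bits = 32 - 22 = 10
Total addresses = 2^10 = 1024
Usable = total - 2 (network and broadcast)
Usable hosts: 1022


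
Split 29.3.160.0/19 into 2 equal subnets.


New prefix = 19 + 1 = 20
Each subnet has 4096 addresses
  29.3.160.0/20
  29.3.176.0/20
Subnets: 29.3.160.0/20, 29.3.176.0/20


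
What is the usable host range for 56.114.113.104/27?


Network: 56.114.113.96
Broadcast: 56.114.113.127
First usable = network + 1
Last usable = broadcast - 1
Range: 56.114.113.97 to 56.114.113.126


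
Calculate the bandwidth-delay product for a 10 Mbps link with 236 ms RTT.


BDP = bandwidth * RTT
= 10 Mbps * 236 ms
= 10 * 1e6 * 236 / 1000 bits
= 2360000 bits
= 295000 bytes
= 288.0859 KB
BDP = 2360000 bits (295000 bytes)


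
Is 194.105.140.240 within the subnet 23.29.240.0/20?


Subnet network: 23.29.240.0
Test IP AND mask: 194.105.128.0
No, 194.105.140.240 is not in 23.29.240.0/20


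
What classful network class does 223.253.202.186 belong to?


First octet: 223
Binary: 11011111
110xxxxx -> Class C (192-223)
Class C, default mask 255.255.255.0 (/24)


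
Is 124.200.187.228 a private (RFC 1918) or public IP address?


RFC 1918 private ranges:
  10.0.0.0/8 (10.0.0.0 - 10.255.255.255)
  172.16.0.0/12 (172.16.0.0 - 172.31.255.255)
  192.168.0.0/16 (192.168.0.0 - 192.168.255.255)
Public (not in any RFC 1918 range)


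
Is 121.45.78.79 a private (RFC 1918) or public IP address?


RFC 1918 private ranges:
  10.0.0.0/8 (10.0.0.0 - 10.255.255.255)
  172.16.0.0/12 (172.16.0.0 - 172.31.255.255)
  192.168.0.0/16 (192.168.0.0 - 192.168.255.255)
Public (not in any RFC 1918 range)


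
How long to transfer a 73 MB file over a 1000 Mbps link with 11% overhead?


Effective throughput = 1000 * (1 - 11/100) = 890 Mbps
File size in Mb = 73 * 8 = 584 Mb
Time = 584 / 890
Time = 0.6562 seconds


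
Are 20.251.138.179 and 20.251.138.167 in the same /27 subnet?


Mask: 255.255.255.224
20.251.138.179 AND mask = 20.251.138.160
20.251.138.167 AND mask = 20.251.138.160
Yes, same subnet (20.251.138.160)


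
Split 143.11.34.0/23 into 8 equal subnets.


New prefix = 23 + 3 = 26
Each subnet has 64 addresses
  143.11.34.0/26
  143.11.34.64/26
  143.11.34.128/26
  143.11.34.192/26
  143.11.35.0/26
  143.11.35.64/26
  143.11.35.128/26
  143.11.35.192/26
Subnets: 143.11.34.0/26, 143.11.34.64/26, 143.11.34.128/26, 143.11.34.192/26, 143.11.35.0/26, 143.11.35.64/26, 143.11.35.128/26, 143.11.35.192/26


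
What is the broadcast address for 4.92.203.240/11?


Network: 4.64.0.0/11
Host bits = 21
Set all host bits to 1:
Broadcast: 4.95.255.255


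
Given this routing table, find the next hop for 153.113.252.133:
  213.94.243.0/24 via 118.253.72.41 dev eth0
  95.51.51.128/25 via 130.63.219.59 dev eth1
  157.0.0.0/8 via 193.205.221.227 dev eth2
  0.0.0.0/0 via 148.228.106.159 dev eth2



Longest prefix match for 153.113.252.133:
  /24 213.94.243.0: no
  /25 95.51.51.128: no
  /8 157.0.0.0: no
  /0 0.0.0.0: MATCH
Selected: next-hop 148.228.106.159 via eth2 (matched /0)


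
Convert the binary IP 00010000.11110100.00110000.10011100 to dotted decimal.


00010000 = 16
11110100 = 244
00110000 = 48
10011100 = 156
IP: 16.244.48.156


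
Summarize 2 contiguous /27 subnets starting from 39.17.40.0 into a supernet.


Original prefix: /27
Number of subnets: 2 = 2^1
New prefix = 27 - 1 = 26
Supernet: 39.17.40.0/26


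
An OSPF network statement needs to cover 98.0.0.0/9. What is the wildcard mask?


Subnet mask: 255.128.0.0
Wildcard = 255.255.255.255 - subnet mask
255 - 255 = 0
255 - 128 = 127
255 - 0 = 255
255 - 0 = 255
Wildcard: 0.127.255.255


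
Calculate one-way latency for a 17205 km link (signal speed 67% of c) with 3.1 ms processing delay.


Speed = 0.67 * 3e5 km/s = 201000 km/s
Propagation delay = 17205 / 201000 = 0.0856 s = 85.597 ms
Processing delay = 3.1 ms
Total one-way latency = 88.697 ms


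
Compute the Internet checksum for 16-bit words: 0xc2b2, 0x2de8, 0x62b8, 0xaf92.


Sum all words (with carry folding):
+ 0xc2b2 = 0xc2b2
+ 0x2de8 = 0xf09a
+ 0x62b8 = 0x5353
+ 0xaf92 = 0x02e6
One's complement: ~0x02e6
Checksum = 0xfd19


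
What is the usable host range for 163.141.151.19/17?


Network: 163.141.128.0
Broadcast: 163.141.255.255
First usable = network + 1
Last usable = broadcast - 1
Range: 163.141.128.1 to 163.141.255.254


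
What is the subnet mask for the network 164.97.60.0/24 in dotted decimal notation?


/24 means 24 network bits, 8 host bits
Binary: 11111111111111111111111100000000
Mask: 255.255.255.0


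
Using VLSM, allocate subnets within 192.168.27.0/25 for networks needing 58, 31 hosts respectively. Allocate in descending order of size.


58 hosts -> /26 (62 usable): 192.168.27.0/26
31 hosts -> /26 (62 usable): 192.168.27.64/26
Allocation: 192.168.27.0/26 (58 hosts, 62 usable); 192.168.27.64/26 (31 hosts, 62 usable)


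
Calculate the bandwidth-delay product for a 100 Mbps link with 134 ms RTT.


BDP = bandwidth * RTT
= 100 Mbps * 134 ms
= 100 * 1e6 * 134 / 1000 bits
= 13400000 bits
= 1675000 bytes
= 1635.7422 KB
BDP = 13400000 bits (1675000 bytes)


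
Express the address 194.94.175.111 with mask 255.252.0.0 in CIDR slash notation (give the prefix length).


Binary: 11111111.11111100.00000000.00000000
Count leading 1s
Prefix: /14


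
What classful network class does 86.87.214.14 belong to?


First octet: 86
Binary: 01010110
0xxxxxxx -> Class A (1-126)
Class A, default mask 255.0.0.0 (/8)


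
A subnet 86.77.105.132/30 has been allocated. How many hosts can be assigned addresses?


Host bits = 32 - 30 = 2
Total addresses = 2^2 = 4
Usable = total - 2 (network and broadcast)
Usable hosts: 2


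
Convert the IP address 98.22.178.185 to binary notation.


98 = 01100010
22 = 00010110
178 = 10110010
185 = 10111001
Binary: 01100010.00010110.10110010.10111001


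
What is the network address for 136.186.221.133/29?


IP:   10001000.10111010.11011101.10000101
Mask: 11111111.11111111.11111111.11111000
AND operation:
Net:  10001000.10111010.11011101.10000000
Network: 136.186.221.128/29


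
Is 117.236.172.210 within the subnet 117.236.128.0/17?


Subnet network: 117.236.128.0
Test IP AND mask: 117.236.128.0
Yes, 117.236.172.210 is in 117.236.128.0/17


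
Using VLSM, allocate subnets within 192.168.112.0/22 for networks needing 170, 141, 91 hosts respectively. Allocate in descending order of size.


170 hosts -> /24 (254 usable): 192.168.112.0/24
141 hosts -> /24 (254 usable): 192.168.113.0/24
91 hosts -> /25 (126 usable): 192.168.114.0/25
Allocation: 192.168.112.0/24 (170 hosts, 254 usable); 192.168.113.0/24 (141 hosts, 254 usable); 192.168.114.0/25 (91 hosts, 126 usable)


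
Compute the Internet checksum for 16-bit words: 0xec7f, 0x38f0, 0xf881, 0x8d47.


Sum all words (with carry folding):
+ 0xec7f = 0xec7f
+ 0x38f0 = 0x2570
+ 0xf881 = 0x1df2
+ 0x8d47 = 0xab39
One's complement: ~0xab39
Checksum = 0x54c6


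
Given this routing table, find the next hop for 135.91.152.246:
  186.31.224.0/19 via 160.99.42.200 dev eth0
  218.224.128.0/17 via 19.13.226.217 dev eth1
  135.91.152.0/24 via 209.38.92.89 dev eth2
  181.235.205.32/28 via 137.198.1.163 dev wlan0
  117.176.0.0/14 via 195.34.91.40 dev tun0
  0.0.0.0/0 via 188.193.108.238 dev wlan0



Longest prefix match for 135.91.152.246:
  /19 186.31.224.0: no
  /17 218.224.128.0: no
  /24 135.91.152.0: MATCH
  /28 181.235.205.32: no
  /14 117.176.0.0: no
  /0 0.0.0.0: MATCH
Selected: next-hop 209.38.92.89 via eth2 (matched /24)


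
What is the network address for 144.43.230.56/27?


IP:   10010000.00101011.11100110.00111000
Mask: 11111111.11111111.11111111.11100000
AND operation:
Net:  10010000.00101011.11100110.00100000
Network: 144.43.230.32/27


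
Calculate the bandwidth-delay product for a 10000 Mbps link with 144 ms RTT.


BDP = bandwidth * RTT
= 10000 Mbps * 144 ms
= 10000 * 1e6 * 144 / 1000 bits
= 1440000000 bits
= 180000000 bytes
= 175781.25 KB
BDP = 1440000000 bits (180000000 bytes)


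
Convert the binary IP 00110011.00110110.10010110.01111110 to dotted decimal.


00110011 = 51
00110110 = 54
10010110 = 150
01111110 = 126
IP: 51.54.150.126


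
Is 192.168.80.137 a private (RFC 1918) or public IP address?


RFC 1918 private ranges:
  10.0.0.0/8 (10.0.0.0 - 10.255.255.255)
  172.16.0.0/12 (172.16.0.0 - 172.31.255.255)
  192.168.0.0/16 (192.168.0.0 - 192.168.255.255)
Private (in 192.168.0.0/16)


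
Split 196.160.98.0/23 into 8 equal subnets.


New prefix = 23 + 3 = 26
Each subnet has 64 addresses
  196.160.98.0/26
  196.160.98.64/26
  196.160.98.128/26
  196.160.98.192/26
  196.160.99.0/26
  196.160.99.64/26
  196.160.99.128/26
  196.160.99.192/26
Subnets: 196.160.98.0/26, 196.160.98.64/26, 196.160.98.128/26, 196.160.98.192/26, 196.160.99.0/26, 196.160.99.64/26, 196.160.99.128/26, 196.160.99.192/26


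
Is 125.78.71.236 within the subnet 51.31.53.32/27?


Subnet network: 51.31.53.32
Test IP AND mask: 125.78.71.224
No, 125.78.71.236 is not in 51.31.53.32/27


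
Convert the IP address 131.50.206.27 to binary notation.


131 = 10000011
50 = 00110010
206 = 11001110
27 = 00011011
Binary: 10000011.00110010.11001110.00011011


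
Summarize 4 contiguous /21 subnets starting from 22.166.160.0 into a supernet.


Original prefix: /21
Number of subnets: 4 = 2^2
New prefix = 21 - 2 = 19
Supernet: 22.166.160.0/19


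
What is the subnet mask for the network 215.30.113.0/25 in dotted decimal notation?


/25 means 25 network bits, 7 host bits
Binary: 11111111111111111111111110000000
Mask: 255.255.255.128


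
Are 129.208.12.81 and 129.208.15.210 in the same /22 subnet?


Mask: 255.255.252.0
129.208.12.81 AND mask = 129.208.12.0
129.208.15.210 AND mask = 129.208.12.0
Yes, same subnet (129.208.12.0)


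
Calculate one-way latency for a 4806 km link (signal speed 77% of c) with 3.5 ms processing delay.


Speed = 0.77 * 3e5 km/s = 231000 km/s
Propagation delay = 4806 / 231000 = 0.0208 s = 20.8052 ms
Processing delay = 3.5 ms
Total one-way latency = 24.3052 ms


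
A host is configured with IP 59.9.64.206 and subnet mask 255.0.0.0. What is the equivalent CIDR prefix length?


Binary: 11111111.00000000.00000000.00000000
Count leading 1s
Prefix: /8


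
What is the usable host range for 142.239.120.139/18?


Network: 142.239.64.0
Broadcast: 142.239.127.255
First usable = network + 1
Last usable = broadcast - 1
Range: 142.239.64.1 to 142.239.127.254


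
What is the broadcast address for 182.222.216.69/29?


Network: 182.222.216.64/29
Host bits = 3
Set all host bits to 1:
Broadcast: 182.222.216.71


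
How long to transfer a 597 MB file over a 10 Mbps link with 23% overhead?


Effective throughput = 10 * (1 - 23/100) = 7.7 Mbps
File size in Mb = 597 * 8 = 4776 Mb
Time = 4776 / 7.7
Time = 620.2597 seconds


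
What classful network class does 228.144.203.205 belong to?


First octet: 228
Binary: 11100100
1110xxxx -> Class D (224-239)
Class D (multicast), default mask N/A


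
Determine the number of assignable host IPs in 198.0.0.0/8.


Host bits = 32 - 8 = 24
Total addresses = 2^24 = 16777216
Usable = total - 2 (network and broadcast)
Usable hosts: 16777214


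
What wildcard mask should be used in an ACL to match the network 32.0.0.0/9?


Subnet mask: 255.128.0.0
Wildcard = 255.255.255.255 - subnet mask
255 - 255 = 0
255 - 128 = 127
255 - 0 = 255
255 - 0 = 255
Wildcard: 0.127.255.255


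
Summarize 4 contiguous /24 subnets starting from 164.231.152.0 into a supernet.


Original prefix: /24
Number of subnets: 4 = 2^2
New prefix = 24 - 2 = 22
Supernet: 164.231.152.0/22


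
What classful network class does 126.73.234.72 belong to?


First octet: 126
Binary: 01111110
0xxxxxxx -> Class A (1-126)
Class A, default mask 255.0.0.0 (/8)


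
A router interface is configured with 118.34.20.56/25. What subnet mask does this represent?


/25 means 25 network bits, 7 host bits
Binary: 11111111111111111111111110000000
Mask: 255.255.255.128
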